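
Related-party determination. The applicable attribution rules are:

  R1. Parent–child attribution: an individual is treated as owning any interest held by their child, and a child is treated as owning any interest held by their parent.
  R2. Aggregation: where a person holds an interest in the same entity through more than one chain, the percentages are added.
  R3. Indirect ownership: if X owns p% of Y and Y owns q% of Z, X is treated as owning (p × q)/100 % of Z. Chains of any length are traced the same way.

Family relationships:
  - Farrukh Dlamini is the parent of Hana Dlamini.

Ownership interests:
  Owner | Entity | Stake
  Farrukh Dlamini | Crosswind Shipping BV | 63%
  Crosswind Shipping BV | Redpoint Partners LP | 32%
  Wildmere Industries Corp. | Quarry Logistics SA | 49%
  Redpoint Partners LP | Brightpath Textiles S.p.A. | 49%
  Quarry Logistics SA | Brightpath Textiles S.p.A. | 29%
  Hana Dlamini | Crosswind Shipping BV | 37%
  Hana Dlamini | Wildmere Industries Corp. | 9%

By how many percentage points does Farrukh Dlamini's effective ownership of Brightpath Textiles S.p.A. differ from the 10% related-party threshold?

6.9589

By parent–child attribution (R1), Farrukh Dlamini is treated as also owning Hana Dlamini's interest in Crosswind Shipping BV, giving 63% + 37% = 100%.
By parent–child attribution (R1), Farrukh Dlamini is treated as owning Hana Dlamini's 9% interest in Wildmere Industries Corp.
Chain via Crosswind Shipping BV → Redpoint Partners LP (R3): 100% × 32% × 49% = 15.68% of Brightpath Textiles S.p.A.
Chain via Wildmere Industries Corp. → Quarry Logistics SA (R3): 9% × 49% × 29% = 1.2789% of Brightpath Textiles S.p.A.
Aggregating (R2): 15.68% + 1.2789% = 16.9589%.
16.9589% exceeds the 10% threshold by 6.9589 percentage points.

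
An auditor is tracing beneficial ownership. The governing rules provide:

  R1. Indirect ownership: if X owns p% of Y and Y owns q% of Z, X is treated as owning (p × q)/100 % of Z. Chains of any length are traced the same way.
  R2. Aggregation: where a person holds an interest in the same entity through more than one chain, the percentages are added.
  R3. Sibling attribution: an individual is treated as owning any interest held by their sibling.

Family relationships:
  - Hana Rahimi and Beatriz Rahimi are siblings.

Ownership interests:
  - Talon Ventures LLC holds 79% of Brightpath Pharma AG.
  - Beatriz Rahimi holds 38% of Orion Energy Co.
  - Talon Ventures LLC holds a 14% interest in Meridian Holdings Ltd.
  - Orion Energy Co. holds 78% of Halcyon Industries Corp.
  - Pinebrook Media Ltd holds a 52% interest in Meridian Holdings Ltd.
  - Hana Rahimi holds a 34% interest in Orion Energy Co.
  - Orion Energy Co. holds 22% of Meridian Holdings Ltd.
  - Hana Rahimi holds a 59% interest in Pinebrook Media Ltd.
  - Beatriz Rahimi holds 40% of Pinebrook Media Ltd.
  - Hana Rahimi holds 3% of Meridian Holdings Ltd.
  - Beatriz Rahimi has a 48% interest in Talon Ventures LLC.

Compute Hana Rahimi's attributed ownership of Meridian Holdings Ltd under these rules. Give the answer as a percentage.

By sibling attribution (R3), Hana Rahimi is treated as also owning Beatriz Rahimi's interest in Pinebrook Media Ltd, giving 59% + 40% = 99%.
By sibling attribution (R3), Hana Rahimi is treated as also owning Beatriz Rahimi's interest in Orion Energy Co, giving 34% + 38% = 72%.
By sibling attribution (R3), Hana Rahimi is treated as owning Beatriz Rahimi's 48% interest in Talon Ventures LLC.
Chain via Pinebrook Media Ltd (R1): 99% × 52% = 51.48% of Meridian Holdings Ltd.
Chain via Orion Energy Co. (R1): 72% × 22% = 15.84% of Meridian Holdings Ltd.
Direct interest in Meridian Holdings Ltd: 3%.
Chain via Talon Ventures LLC (R1): 48% × 14% = 6.72% of Meridian Holdings Ltd.
Aggregating (R2): 51.48% + 15.84% + 3% + 6.72% = 77.04%.

77.04%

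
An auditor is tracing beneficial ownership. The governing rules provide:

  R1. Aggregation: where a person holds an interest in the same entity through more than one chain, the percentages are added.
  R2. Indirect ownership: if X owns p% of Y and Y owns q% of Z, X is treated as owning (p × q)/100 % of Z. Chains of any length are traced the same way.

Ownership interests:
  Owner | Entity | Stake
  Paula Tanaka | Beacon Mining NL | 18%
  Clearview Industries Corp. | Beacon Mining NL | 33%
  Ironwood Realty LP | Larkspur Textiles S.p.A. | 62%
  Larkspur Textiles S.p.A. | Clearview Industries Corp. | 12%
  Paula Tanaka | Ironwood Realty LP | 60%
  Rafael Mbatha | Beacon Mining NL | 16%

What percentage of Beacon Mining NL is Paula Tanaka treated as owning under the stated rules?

19.47312%

Chain via Ironwood Realty LP → Larkspur Textiles S.p.A. → Clearview Industries Corp. (R2): 60% × 62% × 12% × 33% = 1.47312% of Beacon Mining NL.
Direct interest in Beacon Mining NL: 18%.
Aggregating (R1): 1.47312% + 18% = 19.47312%.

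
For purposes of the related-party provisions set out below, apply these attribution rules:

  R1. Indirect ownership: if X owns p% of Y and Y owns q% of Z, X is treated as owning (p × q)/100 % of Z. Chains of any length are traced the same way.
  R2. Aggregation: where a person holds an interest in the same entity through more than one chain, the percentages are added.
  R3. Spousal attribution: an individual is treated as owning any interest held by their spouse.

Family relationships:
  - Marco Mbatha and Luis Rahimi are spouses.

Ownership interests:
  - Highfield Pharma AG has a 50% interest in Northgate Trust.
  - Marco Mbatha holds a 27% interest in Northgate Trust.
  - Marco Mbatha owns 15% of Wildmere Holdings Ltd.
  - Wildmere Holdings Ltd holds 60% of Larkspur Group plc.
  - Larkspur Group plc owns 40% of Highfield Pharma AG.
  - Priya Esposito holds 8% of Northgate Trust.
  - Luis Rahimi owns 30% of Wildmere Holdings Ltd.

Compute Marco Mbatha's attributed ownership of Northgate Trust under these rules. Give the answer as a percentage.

32.4%

By spousal attribution (R3), Marco Mbatha is treated as also owning Luis Rahimi's interest in Wildmere Holdings Ltd, giving 15% + 30% = 45%.
Chain via Wildmere Holdings Ltd → Larkspur Group plc → Highfield Pharma AG (R1): 45% × 60% × 40% × 50% = 5.4% of Northgate Trust.
Direct interest in Northgate Trust: 27%.
Aggregating (R2): 5.4% + 27% = 32.4%.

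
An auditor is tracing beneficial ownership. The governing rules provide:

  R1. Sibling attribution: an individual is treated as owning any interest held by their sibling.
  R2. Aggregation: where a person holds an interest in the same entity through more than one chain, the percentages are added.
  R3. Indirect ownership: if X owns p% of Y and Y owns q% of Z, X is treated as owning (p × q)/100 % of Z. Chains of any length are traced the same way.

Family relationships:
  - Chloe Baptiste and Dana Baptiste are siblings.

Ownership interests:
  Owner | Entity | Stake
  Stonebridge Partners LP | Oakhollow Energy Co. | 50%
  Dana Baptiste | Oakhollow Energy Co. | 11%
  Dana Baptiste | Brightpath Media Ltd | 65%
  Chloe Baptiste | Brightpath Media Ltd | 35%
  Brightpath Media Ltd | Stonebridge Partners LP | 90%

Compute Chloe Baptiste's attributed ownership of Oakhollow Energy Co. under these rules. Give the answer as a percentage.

56%

By sibling attribution (R1), Chloe Baptiste is treated as also owning Dana Baptiste's interest in Brightpath Media Ltd, giving 35% + 65% = 100%.
By sibling attribution (R1), Chloe Baptiste is treated as owning Dana Baptiste's 11% interest in Oakhollow Energy Co.
Chain via Brightpath Media Ltd → Stonebridge Partners LP (R3): 100% × 90% × 50% = 45% of Oakhollow Energy Co.
Direct interest in Oakhollow Energy Co: 11%.
Aggregating (R2): 45% + 11% = 56%.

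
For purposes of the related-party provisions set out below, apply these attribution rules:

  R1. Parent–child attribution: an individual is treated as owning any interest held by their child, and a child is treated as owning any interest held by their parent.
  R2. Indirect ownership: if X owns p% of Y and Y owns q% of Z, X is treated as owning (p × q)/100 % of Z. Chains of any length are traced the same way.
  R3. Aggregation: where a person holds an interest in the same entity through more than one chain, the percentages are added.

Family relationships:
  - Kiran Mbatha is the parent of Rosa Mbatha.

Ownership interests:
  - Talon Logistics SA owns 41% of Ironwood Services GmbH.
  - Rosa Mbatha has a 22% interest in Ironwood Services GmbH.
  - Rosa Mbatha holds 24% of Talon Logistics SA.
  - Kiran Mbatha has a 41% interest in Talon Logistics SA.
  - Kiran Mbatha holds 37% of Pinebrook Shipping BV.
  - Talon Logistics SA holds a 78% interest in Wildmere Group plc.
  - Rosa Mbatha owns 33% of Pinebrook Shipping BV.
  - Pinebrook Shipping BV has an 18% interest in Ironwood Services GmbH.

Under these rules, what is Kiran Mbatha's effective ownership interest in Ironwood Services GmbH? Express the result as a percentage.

61.25%

By parent–child attribution (R1), Kiran Mbatha is treated as also owning Rosa Mbatha's interest in Pinebrook Shipping BV, giving 37% + 33% = 70%.
By parent–child attribution (R1), Kiran Mbatha is treated as also owning Rosa Mbatha's interest in Talon Logistics SA, giving 41% + 24% = 65%.
By parent–child attribution (R1), Kiran Mbatha is treated as owning Rosa Mbatha's 22% interest in Ironwood Services GmbH.
Chain via Pinebrook Shipping BV (R2): 70% × 18% = 12.6% of Ironwood Services GmbH.
Chain via Talon Logistics SA (R2): 65% × 41% = 26.65% of Ironwood Services GmbH.
Direct interest in Ironwood Services GmbH: 22%.
Aggregating (R3): 12.6% + 26.65% + 22% = 61.25%.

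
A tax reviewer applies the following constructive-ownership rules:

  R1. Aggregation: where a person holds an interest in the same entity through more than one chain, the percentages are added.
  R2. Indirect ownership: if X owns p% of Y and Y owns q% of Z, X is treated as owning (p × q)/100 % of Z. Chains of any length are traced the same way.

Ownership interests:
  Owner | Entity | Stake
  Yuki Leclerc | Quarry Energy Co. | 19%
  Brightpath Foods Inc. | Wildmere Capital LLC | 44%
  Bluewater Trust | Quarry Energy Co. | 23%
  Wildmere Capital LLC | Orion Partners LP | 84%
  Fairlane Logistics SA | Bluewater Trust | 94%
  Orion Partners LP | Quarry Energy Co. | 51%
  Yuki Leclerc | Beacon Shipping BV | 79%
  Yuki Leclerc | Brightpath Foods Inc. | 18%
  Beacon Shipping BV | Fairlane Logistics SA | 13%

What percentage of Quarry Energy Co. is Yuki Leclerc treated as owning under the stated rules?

Chain via Beacon Shipping BV → Fairlane Logistics SA → Bluewater Trust (R2): 79% × 13% × 94% × 23% = 2.220374% of Quarry Energy Co.
Chain via Brightpath Foods Inc. → Wildmere Capital LLC → Orion Partners LP (R2): 18% × 44% × 84% × 51% = 3.392928% of Quarry Energy Co.
Direct interest in Quarry Energy Co: 19%.
Aggregating (R1): 2.220374% + 3.392928% + 19% = 24.613302%.

24.613302%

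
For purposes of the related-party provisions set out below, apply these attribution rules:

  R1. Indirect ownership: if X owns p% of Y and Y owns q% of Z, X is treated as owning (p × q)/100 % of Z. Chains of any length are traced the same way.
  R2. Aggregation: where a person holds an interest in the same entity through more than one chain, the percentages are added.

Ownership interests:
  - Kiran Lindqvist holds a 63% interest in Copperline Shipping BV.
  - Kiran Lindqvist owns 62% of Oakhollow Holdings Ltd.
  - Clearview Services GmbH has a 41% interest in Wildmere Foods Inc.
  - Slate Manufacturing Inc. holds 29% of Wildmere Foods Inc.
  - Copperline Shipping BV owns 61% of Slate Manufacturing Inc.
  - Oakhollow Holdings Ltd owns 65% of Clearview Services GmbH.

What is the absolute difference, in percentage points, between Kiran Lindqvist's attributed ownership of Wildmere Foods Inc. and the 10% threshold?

17.6677

Chain via Oakhollow Holdings Ltd → Clearview Services GmbH (R1): 62% × 65% × 41% = 16.523% of Wildmere Foods Inc.
Chain via Copperline Shipping BV → Slate Manufacturing Inc. (R1): 63% × 61% × 29% = 11.1447% of Wildmere Foods Inc.
Aggregating (R2): 16.523% + 11.1447% = 27.6677%.
27.6677% exceeds the 10% threshold by 17.6677 percentage points.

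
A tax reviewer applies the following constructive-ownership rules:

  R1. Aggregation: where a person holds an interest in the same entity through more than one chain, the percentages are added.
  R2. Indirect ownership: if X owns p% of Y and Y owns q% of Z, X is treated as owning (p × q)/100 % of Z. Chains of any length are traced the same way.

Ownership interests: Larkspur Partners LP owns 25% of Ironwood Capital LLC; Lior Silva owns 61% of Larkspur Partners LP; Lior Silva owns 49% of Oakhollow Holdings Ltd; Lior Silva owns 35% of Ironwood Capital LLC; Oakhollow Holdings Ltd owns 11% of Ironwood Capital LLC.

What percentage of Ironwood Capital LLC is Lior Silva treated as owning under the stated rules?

Chain via Oakhollow Holdings Ltd (R2): 49% × 11% = 5.39% of Ironwood Capital LLC.
Chain via Larkspur Partners LP (R2): 61% × 25% = 15.25% of Ironwood Capital LLC.
Direct interest in Ironwood Capital LLC: 35%.
Aggregating (R1): 5.39% + 15.25% + 35% = 55.64%.

55.64%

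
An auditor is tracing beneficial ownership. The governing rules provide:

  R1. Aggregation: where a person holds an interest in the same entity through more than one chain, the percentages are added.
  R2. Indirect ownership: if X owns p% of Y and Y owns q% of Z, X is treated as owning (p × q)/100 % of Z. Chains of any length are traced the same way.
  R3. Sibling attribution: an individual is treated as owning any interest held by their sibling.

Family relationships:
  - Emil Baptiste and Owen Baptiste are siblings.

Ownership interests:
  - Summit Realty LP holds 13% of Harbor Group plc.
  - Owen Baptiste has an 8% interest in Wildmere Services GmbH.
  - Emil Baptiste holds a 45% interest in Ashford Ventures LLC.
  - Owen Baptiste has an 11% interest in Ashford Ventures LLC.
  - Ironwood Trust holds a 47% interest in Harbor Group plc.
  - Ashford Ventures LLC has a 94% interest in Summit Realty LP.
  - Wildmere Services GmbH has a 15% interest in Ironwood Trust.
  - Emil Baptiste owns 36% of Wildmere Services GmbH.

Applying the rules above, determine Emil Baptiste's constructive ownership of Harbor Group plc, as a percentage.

By sibling attribution (R3), Emil Baptiste is treated as also owning Owen Baptiste's interest in Ashford Ventures LLC, giving 45% + 11% = 56%.
By sibling attribution (R3), Emil Baptiste is treated as also owning Owen Baptiste's interest in Wildmere Services GmbH, giving 36% + 8% = 44%.
Chain via Ashford Ventures LLC → Summit Realty LP (R2): 56% × 94% × 13% = 6.8432% of Harbor Group plc.
Chain via Wildmere Services GmbH → Ironwood Trust (R2): 44% × 15% × 47% = 3.102% of Harbor Group plc.
Aggregating (R1): 6.8432% + 3.102% = 9.9452%.

9.9452%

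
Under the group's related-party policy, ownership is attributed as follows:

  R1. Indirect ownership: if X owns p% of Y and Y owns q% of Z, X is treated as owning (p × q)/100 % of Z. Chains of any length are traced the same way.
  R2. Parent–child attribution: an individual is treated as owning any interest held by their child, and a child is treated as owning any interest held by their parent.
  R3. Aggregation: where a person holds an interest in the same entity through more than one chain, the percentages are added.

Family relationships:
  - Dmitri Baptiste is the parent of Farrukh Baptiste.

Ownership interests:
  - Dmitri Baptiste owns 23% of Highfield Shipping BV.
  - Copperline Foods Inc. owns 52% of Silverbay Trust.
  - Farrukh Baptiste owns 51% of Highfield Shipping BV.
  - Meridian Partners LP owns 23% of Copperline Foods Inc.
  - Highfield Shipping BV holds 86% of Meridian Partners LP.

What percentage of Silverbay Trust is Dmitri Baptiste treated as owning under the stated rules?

7.611344%

By parent–child attribution (R2), Dmitri Baptiste is treated as also owning Farrukh Baptiste's interest in Highfield Shipping BV, giving 23% + 51% = 74%.
Chain via Highfield Shipping BV → Meridian Partners LP → Copperline Foods Inc. (R1): 74% × 86% × 23% × 52% = 7.611344% of Silverbay Trust.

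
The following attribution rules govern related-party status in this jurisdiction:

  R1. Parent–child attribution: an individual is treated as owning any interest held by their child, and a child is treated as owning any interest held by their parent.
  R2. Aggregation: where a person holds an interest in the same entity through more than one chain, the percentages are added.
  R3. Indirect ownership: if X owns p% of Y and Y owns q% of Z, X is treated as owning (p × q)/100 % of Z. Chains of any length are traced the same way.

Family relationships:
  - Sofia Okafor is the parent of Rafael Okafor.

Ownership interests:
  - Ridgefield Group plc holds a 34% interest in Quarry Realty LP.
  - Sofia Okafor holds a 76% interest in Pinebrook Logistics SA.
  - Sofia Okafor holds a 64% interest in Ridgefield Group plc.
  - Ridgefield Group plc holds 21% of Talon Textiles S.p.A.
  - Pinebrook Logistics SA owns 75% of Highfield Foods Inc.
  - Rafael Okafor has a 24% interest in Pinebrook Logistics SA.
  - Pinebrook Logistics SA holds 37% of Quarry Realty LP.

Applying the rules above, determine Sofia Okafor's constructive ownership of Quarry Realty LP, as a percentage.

58.76%

By parent–child attribution (R1), Sofia Okafor is treated as also owning Rafael Okafor's interest in Pinebrook Logistics SA, giving 76% + 24% = 100%.
Chain via Ridgefield Group plc (R3): 64% × 34% = 21.76% of Quarry Realty LP.
Chain via Pinebrook Logistics SA (R3): 100% × 37% = 37% of Quarry Realty LP.
Aggregating (R2): 21.76% + 37% = 58.76%.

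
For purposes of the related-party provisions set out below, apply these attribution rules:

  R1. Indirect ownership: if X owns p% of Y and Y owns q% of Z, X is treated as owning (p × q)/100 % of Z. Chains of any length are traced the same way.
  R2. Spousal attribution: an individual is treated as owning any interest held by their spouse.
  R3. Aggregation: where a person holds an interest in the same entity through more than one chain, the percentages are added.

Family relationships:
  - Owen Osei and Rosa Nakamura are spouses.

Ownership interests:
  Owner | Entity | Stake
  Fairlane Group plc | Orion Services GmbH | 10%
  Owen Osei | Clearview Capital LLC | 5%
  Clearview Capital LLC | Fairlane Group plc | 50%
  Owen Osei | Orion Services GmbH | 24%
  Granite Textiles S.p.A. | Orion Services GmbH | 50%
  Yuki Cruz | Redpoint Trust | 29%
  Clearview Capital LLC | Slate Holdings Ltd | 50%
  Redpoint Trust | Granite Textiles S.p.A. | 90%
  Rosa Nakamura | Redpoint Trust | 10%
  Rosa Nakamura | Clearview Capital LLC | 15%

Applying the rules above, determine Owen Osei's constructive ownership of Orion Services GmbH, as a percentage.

By spousal attribution (R2), Owen Osei is treated as also owning Rosa Nakamura's interest in Clearview Capital LLC, giving 5% + 15% = 20%.
By spousal attribution (R2), Owen Osei is treated as owning Rosa Nakamura's 10% interest in Redpoint Trust.
Chain via Clearview Capital LLC → Fairlane Group plc (R1): 20% × 50% × 10% = 1% of Orion Services GmbH.
Direct interest in Orion Services GmbH: 24%.
Chain via Redpoint Trust → Granite Textiles S.p.A. (R1): 10% × 90% × 50% = 4.5% of Orion Services GmbH.
Aggregating (R3): 1% + 24% + 4.5% = 29.5%.

29.5%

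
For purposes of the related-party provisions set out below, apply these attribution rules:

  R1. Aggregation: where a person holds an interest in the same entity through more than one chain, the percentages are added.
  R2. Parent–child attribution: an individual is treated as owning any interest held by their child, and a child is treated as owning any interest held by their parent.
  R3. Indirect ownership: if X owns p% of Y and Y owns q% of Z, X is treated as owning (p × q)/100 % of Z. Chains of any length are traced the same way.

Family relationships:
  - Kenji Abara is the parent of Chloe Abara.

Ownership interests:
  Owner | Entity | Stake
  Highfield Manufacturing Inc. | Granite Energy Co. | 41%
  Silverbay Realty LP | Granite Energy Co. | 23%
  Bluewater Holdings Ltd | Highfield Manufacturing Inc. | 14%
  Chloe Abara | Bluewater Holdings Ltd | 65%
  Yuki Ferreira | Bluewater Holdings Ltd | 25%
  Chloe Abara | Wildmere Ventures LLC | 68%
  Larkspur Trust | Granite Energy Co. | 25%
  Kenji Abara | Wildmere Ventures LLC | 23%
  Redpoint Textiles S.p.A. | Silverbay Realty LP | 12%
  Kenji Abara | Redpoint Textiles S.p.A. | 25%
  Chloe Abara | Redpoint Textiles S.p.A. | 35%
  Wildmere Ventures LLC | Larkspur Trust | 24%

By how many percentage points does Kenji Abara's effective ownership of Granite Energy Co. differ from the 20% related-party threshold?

9.153

By parent–child attribution (R2), Kenji Abara is treated as also owning Chloe Abara's interest in Wildmere Ventures LLC, giving 23% + 68% = 91%.
By parent–child attribution (R2), Kenji Abara is treated as also owning Chloe Abara's interest in Redpoint Textiles S.p.A, giving 25% + 35% = 60%.
By parent–child attribution (R2), Kenji Abara is treated as owning Chloe Abara's 65% interest in Bluewater Holdings Ltd.
Chain via Wildmere Ventures LLC → Larkspur Trust (R3): 91% × 24% × 25% = 5.46% of Granite Energy Co.
Chain via Redpoint Textiles S.p.A. → Silverbay Realty LP (R3): 60% × 12% × 23% = 1.656% of Granite Energy Co.
Chain via Bluewater Holdings Ltd → Highfield Manufacturing Inc. (R3): 65% × 14% × 41% = 3.731% of Granite Energy Co.
Aggregating (R1): 5.46% + 1.656% + 3.731% = 10.847%.
10.847% falls short of the 20% threshold by 9.153 percentage points.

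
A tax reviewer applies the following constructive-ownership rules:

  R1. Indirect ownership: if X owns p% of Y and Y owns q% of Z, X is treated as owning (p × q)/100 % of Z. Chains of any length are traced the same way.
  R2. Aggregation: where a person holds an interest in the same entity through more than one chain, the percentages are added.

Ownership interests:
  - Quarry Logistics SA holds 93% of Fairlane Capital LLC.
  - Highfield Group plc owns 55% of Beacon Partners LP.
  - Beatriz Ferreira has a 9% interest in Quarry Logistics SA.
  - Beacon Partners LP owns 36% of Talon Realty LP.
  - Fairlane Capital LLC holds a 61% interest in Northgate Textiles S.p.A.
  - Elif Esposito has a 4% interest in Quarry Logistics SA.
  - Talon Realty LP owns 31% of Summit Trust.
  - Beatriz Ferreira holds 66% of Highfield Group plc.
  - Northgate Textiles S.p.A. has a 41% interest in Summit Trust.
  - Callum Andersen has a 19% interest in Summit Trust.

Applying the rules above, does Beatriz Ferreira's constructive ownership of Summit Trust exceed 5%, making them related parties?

Chain via Highfield Group plc → Beacon Partners LP → Talon Realty LP (R1): 66% × 55% × 36% × 31% = 4.05108% of Summit Trust.
Chain via Quarry Logistics SA → Fairlane Capital LLC → Northgate Textiles S.p.A. (R1): 9% × 93% × 61% × 41% = 2.093337% of Summit Trust.
Aggregating (R2): 4.05108% + 2.093337% = 6.144417%.
6.144417% exceeds the 5% threshold, so Beatriz is a related party to Summit Trust.

Yes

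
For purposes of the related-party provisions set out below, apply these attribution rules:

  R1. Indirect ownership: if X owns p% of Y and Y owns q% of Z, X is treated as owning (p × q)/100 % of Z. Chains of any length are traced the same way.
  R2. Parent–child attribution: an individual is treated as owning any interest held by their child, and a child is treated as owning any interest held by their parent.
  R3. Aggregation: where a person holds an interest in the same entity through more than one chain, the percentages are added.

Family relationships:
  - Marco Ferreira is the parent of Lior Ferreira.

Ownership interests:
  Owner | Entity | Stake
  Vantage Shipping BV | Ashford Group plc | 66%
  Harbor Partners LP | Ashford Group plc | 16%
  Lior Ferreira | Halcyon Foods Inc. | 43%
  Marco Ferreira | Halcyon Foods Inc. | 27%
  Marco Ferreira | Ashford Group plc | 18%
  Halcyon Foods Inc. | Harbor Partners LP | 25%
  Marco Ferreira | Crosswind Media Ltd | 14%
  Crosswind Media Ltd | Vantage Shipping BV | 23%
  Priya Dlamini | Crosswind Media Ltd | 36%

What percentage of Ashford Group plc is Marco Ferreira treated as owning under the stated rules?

22.9252%

By parent–child attribution (R2), Marco Ferreira is treated as also owning Lior Ferreira's interest in Halcyon Foods Inc, giving 27% + 43% = 70%.
Chain via Halcyon Foods Inc. → Harbor Partners LP (R1): 70% × 25% × 16% = 2.8% of Ashford Group plc.
Chain via Crosswind Media Ltd → Vantage Shipping BV (R1): 14% × 23% × 66% = 2.1252% of Ashford Group plc.
Direct interest in Ashford Group plc: 18%.
Aggregating (R3): 2.8% + 2.1252% + 18% = 22.9252%.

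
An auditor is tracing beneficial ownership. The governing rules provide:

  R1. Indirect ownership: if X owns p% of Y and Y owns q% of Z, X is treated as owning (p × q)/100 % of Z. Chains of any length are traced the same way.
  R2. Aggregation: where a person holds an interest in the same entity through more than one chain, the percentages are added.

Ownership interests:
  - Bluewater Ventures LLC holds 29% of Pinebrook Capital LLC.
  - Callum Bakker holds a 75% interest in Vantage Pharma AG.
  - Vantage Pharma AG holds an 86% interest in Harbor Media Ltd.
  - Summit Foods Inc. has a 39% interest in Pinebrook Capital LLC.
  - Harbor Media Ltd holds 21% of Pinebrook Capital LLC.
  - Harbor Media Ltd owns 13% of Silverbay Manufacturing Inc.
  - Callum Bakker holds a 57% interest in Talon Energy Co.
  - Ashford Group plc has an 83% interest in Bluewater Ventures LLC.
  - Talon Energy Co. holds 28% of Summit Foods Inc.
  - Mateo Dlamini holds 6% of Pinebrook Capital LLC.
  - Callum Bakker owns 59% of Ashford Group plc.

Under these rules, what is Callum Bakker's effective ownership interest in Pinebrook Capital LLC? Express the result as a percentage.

33.9707%

Chain via Ashford Group plc → Bluewater Ventures LLC (R1): 59% × 83% × 29% = 14.2013% of Pinebrook Capital LLC.
Chain via Talon Energy Co. → Summit Foods Inc. (R1): 57% × 28% × 39% = 6.2244% of Pinebrook Capital LLC.
Chain via Vantage Pharma AG → Harbor Media Ltd (R1): 75% × 86% × 21% = 13.545% of Pinebrook Capital LLC.
Aggregating (R2): 14.2013% + 6.2244% + 13.545% = 33.9707%.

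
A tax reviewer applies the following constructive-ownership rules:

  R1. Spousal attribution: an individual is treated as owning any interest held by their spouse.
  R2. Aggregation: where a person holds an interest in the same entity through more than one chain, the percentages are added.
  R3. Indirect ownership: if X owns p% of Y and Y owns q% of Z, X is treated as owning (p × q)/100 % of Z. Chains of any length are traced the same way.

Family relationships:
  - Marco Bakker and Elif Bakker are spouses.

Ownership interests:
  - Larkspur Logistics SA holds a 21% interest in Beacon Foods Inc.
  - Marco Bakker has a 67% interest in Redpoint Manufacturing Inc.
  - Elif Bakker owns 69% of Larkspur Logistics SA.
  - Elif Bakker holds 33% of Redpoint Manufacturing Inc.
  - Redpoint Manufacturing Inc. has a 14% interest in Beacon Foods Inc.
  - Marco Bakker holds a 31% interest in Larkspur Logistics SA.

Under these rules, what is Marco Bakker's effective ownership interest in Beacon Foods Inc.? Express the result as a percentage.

35%

By spousal attribution (R1), Marco Bakker is treated as also owning Elif Bakker's interest in Redpoint Manufacturing Inc, giving 67% + 33% = 100%.
By spousal attribution (R1), Marco Bakker is treated as also owning Elif Bakker's interest in Larkspur Logistics SA, giving 31% + 69% = 100%.
Chain via Redpoint Manufacturing Inc. (R3): 100% × 14% = 14% of Beacon Foods Inc.
Chain via Larkspur Logistics SA (R3): 100% × 21% = 21% of Beacon Foods Inc.
Aggregating (R2): 14% + 21% = 35%.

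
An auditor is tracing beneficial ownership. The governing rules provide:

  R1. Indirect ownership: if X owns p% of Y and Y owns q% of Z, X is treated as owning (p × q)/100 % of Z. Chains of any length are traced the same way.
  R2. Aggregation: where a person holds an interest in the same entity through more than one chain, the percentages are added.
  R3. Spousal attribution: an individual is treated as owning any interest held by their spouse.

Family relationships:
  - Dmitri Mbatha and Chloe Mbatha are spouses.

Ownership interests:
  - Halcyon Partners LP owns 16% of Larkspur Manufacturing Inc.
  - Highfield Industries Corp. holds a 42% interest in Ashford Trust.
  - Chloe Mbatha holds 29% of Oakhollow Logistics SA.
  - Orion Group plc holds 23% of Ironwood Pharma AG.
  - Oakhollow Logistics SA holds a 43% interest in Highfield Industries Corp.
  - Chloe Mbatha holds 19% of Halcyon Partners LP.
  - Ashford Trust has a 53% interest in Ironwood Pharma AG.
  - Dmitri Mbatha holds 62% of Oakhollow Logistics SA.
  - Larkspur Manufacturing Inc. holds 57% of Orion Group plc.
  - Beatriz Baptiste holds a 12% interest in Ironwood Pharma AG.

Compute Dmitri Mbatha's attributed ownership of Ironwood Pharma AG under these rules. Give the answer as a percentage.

9.108882%

By spousal attribution (R3), Dmitri Mbatha is treated as also owning Chloe Mbatha's interest in Oakhollow Logistics SA, giving 62% + 29% = 91%.
By spousal attribution (R3), Dmitri Mbatha is treated as owning Chloe Mbatha's 19% interest in Halcyon Partners LP.
Chain via Oakhollow Logistics SA → Highfield Industries Corp. → Ashford Trust (R1): 91% × 43% × 42% × 53% = 8.710338% of Ironwood Pharma AG.
Chain via Halcyon Partners LP → Larkspur Manufacturing Inc. → Orion Group plc (R1): 19% × 16% × 57% × 23% = 0.398544% of Ironwood Pharma AG.
Aggregating (R2): 8.710338% + 0.398544% = 9.108882%.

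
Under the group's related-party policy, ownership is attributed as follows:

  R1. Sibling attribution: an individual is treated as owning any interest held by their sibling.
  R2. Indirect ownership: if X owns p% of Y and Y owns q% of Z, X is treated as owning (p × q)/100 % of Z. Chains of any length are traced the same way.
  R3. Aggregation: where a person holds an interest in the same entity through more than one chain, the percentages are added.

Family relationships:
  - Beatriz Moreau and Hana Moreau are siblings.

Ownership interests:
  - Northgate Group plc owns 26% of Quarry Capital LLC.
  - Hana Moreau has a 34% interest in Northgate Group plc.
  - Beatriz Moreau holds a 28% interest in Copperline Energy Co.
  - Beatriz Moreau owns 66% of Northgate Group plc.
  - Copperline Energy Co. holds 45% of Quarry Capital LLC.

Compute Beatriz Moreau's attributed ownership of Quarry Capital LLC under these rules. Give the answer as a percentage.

By sibling attribution (R1), Beatriz Moreau is treated as also owning Hana Moreau's interest in Northgate Group plc, giving 66% + 34% = 100%.
Chain via Copperline Energy Co. (R2): 28% × 45% = 12.6% of Quarry Capital LLC.
Chain via Northgate Group plc (R2): 100% × 26% = 26% of Quarry Capital LLC.
Aggregating (R3): 12.6% + 26% = 38.6%.

38.6%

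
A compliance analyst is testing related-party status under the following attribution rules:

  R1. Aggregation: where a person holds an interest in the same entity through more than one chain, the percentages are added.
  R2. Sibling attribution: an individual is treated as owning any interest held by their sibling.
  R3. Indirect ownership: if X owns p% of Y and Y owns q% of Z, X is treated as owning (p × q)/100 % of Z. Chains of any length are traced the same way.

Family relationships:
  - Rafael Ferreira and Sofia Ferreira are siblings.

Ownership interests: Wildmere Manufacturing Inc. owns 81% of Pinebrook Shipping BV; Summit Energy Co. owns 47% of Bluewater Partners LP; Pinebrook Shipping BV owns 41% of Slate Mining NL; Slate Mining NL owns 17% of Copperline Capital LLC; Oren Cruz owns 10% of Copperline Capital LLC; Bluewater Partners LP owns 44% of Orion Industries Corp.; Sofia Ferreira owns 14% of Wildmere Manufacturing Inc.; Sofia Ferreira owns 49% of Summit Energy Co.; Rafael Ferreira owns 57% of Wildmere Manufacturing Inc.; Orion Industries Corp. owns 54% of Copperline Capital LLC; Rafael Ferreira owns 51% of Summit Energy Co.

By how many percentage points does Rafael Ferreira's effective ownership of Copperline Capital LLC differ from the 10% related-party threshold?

By sibling attribution (R2), Rafael Ferreira is treated as also owning Sofia Ferreira's interest in Summit Energy Co, giving 51% + 49% = 100%.
By sibling attribution (R2), Rafael Ferreira is treated as also owning Sofia Ferreira's interest in Wildmere Manufacturing Inc, giving 57% + 14% = 71%.
Chain via Summit Energy Co. → Bluewater Partners LP → Orion Industries Corp. (R3): 100% × 47% × 44% × 54% = 11.1672% of Copperline Capital LLC.
Chain via Wildmere Manufacturing Inc. → Pinebrook Shipping BV → Slate Mining NL (R3): 71% × 81% × 41% × 17% = 4.008447% of Copperline Capital LLC.
Aggregating (R1): 11.1672% + 4.008447% = 15.175647%.
15.175647% exceeds the 10% threshold by 5.175647 percentage points.

5.175647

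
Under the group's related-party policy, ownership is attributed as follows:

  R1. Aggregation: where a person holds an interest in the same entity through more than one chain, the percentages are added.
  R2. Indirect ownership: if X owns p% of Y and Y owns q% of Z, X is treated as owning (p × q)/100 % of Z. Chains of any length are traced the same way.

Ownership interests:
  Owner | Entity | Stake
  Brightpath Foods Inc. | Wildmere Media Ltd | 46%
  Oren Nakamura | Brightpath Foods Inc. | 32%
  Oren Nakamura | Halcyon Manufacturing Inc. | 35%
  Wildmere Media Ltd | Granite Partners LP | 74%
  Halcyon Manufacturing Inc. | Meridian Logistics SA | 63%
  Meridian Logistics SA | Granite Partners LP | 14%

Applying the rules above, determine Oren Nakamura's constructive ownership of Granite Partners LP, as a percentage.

Chain via Brightpath Foods Inc. → Wildmere Media Ltd (R2): 32% × 46% × 74% = 10.8928% of Granite Partners LP.
Chain via Halcyon Manufacturing Inc. → Meridian Logistics SA (R2): 35% × 63% × 14% = 3.087% of Granite Partners LP.
Aggregating (R1): 10.8928% + 3.087% = 13.9798%.

13.9798%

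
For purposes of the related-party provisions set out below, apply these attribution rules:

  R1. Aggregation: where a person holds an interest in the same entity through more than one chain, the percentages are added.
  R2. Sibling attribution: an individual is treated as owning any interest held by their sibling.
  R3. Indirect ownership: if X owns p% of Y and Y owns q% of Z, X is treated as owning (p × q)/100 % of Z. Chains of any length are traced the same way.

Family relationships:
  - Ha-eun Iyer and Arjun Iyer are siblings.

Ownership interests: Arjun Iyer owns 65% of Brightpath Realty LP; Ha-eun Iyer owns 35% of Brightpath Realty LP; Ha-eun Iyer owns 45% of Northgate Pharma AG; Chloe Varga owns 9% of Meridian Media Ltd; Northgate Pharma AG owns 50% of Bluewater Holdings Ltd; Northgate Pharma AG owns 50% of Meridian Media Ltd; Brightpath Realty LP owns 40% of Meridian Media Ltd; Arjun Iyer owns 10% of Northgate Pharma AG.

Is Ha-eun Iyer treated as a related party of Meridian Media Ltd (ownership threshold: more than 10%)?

By sibling attribution (R2), Ha-eun Iyer is treated as also owning Arjun Iyer's interest in Brightpath Realty LP, giving 35% + 65% = 100%.
By sibling attribution (R2), Ha-eun Iyer is treated as also owning Arjun Iyer's interest in Northgate Pharma AG, giving 45% + 10% = 55%.
Chain via Brightpath Realty LP (R3): 100% × 40% = 40% of Meridian Media Ltd.
Chain via Northgate Pharma AG (R3): 55% × 50% = 27.5% of Meridian Media Ltd.
Aggregating (R1): 40% + 27.5% = 67.5%.
67.5% exceeds the 10% threshold, so Ha-eun is a related party to Meridian Media Ltd.

Yes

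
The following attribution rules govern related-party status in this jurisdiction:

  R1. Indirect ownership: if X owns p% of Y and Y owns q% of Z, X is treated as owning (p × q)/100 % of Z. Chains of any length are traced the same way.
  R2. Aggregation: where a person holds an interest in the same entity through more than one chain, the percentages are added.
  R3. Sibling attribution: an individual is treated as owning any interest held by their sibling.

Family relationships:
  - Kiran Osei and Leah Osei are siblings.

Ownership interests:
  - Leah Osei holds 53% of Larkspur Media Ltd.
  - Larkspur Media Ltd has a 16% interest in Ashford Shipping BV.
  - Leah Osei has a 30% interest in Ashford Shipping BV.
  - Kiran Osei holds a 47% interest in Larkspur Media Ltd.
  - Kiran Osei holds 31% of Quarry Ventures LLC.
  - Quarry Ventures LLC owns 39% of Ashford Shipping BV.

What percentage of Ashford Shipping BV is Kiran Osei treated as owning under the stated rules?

58.09%

By sibling attribution (R3), Kiran Osei is treated as also owning Leah Osei's interest in Larkspur Media Ltd, giving 47% + 53% = 100%.
By sibling attribution (R3), Kiran Osei is treated as owning Leah Osei's 30% interest in Ashford Shipping BV.
Chain via Larkspur Media Ltd (R1): 100% × 16% = 16% of Ashford Shipping BV.
Chain via Quarry Ventures LLC (R1): 31% × 39% = 12.09% of Ashford Shipping BV.
Direct interest in Ashford Shipping BV: 30%.
Aggregating (R2): 16% + 12.09% + 30% = 58.09%.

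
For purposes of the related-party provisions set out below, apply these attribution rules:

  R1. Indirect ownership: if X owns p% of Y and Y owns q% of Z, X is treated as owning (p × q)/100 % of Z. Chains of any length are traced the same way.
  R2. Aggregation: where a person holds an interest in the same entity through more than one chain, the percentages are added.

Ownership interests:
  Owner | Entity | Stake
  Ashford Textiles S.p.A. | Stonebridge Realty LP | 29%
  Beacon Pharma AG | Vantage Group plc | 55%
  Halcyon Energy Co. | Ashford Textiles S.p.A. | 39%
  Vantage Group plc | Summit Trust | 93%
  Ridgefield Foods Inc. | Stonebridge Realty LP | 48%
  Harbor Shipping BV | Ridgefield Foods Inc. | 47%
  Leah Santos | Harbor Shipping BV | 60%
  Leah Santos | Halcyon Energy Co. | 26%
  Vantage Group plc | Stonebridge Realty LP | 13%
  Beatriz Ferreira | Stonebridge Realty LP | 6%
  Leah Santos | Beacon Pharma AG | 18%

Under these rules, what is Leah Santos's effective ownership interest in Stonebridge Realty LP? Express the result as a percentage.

Chain via Halcyon Energy Co. → Ashford Textiles S.p.A. (R1): 26% × 39% × 29% = 2.9406% of Stonebridge Realty LP.
Chain via Beacon Pharma AG → Vantage Group plc (R1): 18% × 55% × 13% = 1.287% of Stonebridge Realty LP.
Chain via Harbor Shipping BV → Ridgefield Foods Inc. (R1): 60% × 47% × 48% = 13.536% of Stonebridge Realty LP.
Aggregating (R2): 2.9406% + 1.287% + 13.536% = 17.7636%.

17.7636%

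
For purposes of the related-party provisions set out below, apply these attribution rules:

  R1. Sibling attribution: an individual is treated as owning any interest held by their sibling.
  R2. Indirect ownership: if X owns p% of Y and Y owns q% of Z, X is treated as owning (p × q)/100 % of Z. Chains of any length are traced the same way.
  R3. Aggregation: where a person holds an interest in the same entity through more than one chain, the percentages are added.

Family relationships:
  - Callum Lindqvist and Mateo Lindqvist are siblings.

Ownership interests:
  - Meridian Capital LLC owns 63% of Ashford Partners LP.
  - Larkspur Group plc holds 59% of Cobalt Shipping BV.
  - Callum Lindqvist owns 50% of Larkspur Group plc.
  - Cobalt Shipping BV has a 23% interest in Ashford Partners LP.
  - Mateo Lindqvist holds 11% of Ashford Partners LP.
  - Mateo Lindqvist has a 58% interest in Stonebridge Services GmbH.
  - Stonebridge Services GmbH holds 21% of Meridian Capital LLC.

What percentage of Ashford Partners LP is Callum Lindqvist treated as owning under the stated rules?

By sibling attribution (R1), Callum Lindqvist is treated as owning Mateo Lindqvist's 58% interest in Stonebridge Services GmbH.
By sibling attribution (R1), Callum Lindqvist is treated as owning Mateo Lindqvist's 11% interest in Ashford Partners LP.
Chain via Larkspur Group plc → Cobalt Shipping BV (R2): 50% × 59% × 23% = 6.785% of Ashford Partners LP.
Chain via Stonebridge Services GmbH → Meridian Capital LLC (R2): 58% × 21% × 63% = 7.6734% of Ashford Partners LP.
Direct interest in Ashford Partners LP: 11%.
Aggregating (R3): 6.785% + 7.6734% + 11% = 25.4584%.

25.4584%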